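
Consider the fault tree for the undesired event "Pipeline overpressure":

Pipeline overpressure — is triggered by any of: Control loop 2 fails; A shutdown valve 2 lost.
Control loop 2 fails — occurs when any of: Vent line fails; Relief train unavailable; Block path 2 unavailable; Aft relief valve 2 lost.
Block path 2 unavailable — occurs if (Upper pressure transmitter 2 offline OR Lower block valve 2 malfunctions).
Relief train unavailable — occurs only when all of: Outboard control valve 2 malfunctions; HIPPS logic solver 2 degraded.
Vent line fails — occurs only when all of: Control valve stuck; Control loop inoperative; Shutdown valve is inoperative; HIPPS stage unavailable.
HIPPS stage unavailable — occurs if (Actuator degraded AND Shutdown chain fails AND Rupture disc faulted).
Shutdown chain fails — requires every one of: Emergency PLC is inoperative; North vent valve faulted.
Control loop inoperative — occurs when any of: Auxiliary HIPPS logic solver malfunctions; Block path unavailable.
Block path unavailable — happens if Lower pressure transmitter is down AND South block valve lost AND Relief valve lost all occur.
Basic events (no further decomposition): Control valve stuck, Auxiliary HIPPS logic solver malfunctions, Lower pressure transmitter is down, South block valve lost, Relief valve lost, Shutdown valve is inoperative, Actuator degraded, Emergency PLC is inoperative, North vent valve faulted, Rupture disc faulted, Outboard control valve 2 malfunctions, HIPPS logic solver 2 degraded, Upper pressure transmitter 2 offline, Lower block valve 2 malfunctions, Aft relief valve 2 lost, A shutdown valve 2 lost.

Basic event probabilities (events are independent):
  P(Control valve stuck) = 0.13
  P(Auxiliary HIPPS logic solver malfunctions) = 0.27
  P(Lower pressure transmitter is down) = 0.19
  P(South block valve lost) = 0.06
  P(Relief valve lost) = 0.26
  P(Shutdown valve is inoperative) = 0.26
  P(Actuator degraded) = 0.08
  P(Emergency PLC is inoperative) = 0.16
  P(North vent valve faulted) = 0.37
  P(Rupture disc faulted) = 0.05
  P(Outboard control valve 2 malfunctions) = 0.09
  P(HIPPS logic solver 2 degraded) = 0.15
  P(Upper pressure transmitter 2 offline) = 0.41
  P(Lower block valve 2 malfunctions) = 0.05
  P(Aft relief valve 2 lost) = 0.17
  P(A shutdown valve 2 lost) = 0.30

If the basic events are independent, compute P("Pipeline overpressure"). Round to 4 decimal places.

P(Block path unavailable) [AND] = 0.19 × 0.06 × 0.26 = 0.002964
P(Control loop inoperative) [OR] = 1 − (1−0.27) × (1−0.002964) = 0.272164
P(Shutdown chain fails) [AND] = 0.16 × 0.37 = 0.059200
P(HIPPS stage unavailable) [AND] = 0.08 × 0.059200 × 0.05 = 0.000237
P(Vent line fails) [AND] = 0.13 × 0.272164 × 0.26 × 0.000237 = 0.000002
P(Relief train unavailable) [AND] = 0.09 × 0.15 = 0.013500
P(Block path 2 unavailable) [OR] = 1 − (1−0.41) × (1−0.05) = 0.439500
P(Control loop 2 fails) [OR] = 1 − (1−0.000002) × (1−0.013500) × (1−0.439500) × (1−0.17) = 0.541066
P(Pipeline overpressure) [OR] = 1 − (1−0.541066) × (1−0.30) = 0.678746
Rounded to 4 decimal places: P(Pipeline overpressure) ≈ 0.6787.

0.6787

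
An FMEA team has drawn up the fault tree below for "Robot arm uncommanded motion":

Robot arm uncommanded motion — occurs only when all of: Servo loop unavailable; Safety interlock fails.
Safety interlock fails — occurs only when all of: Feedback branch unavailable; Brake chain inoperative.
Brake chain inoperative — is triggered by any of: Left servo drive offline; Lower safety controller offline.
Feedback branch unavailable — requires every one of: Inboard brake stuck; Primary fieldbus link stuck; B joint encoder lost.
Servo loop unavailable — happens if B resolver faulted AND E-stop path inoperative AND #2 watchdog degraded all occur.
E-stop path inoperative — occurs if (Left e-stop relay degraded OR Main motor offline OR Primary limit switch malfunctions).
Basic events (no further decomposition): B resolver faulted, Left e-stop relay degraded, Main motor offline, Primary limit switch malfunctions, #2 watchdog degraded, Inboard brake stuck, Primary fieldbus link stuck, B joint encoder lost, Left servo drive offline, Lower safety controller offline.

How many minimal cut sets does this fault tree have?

6

E-stop path inoperative [OR]: union of children's cut sets → 3 cut set(s).
Servo loop unavailable [AND]: one cut set from each child combined → 1 × 3 × 1 = 3 cut set(s).
Feedback branch unavailable [AND]: one cut set from each child combined → 1 × 1 × 1 = 1 cut set(s).
Brake chain inoperative [OR]: union of children's cut sets → 2 cut set(s).
Safety interlock fails [AND]: one cut set from each child combined → 1 × 2 = 2 cut set(s).
Robot arm uncommanded motion [AND]: one cut set from each child combined → 3 × 2 = 6 cut set(s).
Minimal cut sets: {#2 watchdog degraded, B joint encoder lost, B resolver faulted, Inboard brake stuck, Left e-stop relay degraded, Left servo drive offline, Primary fieldbus link stuck}; {#2 watchdog degraded, B joint encoder lost, B resolver faulted, Inboard brake stuck, Left e-stop relay degraded, Lower safety controller offline, Primary fieldbus link stuck}; {#2 watchdog degraded, B joint encoder lost, B resolver faulted, Inboard brake stuck, Left servo drive offline, Main motor offline, Primary fieldbus link stuck}; {#2 watchdog degraded, B joint encoder lost, B resolver faulted, Inboard brake stuck, Lower safety controller offline, Main motor offline, Primary fieldbus link stuck}; {#2 watchdog degraded, B joint encoder lost, B resolver faulted, Inboard brake stuck, Left servo drive offline, Primary fieldbus link stuck, Primary limit switch malfunctions}; {#2 watchdog degraded, B joint encoder lost, B resolver faulted, Inboard brake stuck, Lower safety controller offline, Primary fieldbus link stuck, Primary limit switch malfunctions}.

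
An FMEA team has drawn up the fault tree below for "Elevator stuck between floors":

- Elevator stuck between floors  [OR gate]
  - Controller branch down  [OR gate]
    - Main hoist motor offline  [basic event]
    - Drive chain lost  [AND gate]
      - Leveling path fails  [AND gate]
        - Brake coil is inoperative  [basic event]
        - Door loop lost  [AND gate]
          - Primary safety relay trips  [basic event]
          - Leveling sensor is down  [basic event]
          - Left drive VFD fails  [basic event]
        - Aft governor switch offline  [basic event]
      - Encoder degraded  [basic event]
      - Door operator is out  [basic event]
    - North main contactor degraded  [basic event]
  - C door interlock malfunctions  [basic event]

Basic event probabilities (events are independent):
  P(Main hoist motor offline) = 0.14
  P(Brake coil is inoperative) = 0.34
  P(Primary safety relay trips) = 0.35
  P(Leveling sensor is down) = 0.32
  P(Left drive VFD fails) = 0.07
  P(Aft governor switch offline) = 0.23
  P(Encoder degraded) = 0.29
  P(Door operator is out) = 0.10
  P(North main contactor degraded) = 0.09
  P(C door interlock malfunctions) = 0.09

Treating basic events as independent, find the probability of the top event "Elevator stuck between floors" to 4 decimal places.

0.2878

P(Door loop lost) [AND] = 0.35 × 0.32 × 0.07 = 0.007840
P(Leveling path fails) [AND] = 0.34 × 0.007840 × 0.23 = 0.000613
P(Drive chain lost) [AND] = 0.000613 × 0.29 × 0.10 = 0.000018
P(Controller branch down) [OR] = 1 − (1−0.14) × (1−0.000018) × (1−0.09) = 0.217414
P(Elevator stuck between floors) [OR] = 1 − (1−0.217414) × (1−0.09) = 0.287847
Rounded to 4 decimal places: P(Elevator stuck between floors) ≈ 0.2878.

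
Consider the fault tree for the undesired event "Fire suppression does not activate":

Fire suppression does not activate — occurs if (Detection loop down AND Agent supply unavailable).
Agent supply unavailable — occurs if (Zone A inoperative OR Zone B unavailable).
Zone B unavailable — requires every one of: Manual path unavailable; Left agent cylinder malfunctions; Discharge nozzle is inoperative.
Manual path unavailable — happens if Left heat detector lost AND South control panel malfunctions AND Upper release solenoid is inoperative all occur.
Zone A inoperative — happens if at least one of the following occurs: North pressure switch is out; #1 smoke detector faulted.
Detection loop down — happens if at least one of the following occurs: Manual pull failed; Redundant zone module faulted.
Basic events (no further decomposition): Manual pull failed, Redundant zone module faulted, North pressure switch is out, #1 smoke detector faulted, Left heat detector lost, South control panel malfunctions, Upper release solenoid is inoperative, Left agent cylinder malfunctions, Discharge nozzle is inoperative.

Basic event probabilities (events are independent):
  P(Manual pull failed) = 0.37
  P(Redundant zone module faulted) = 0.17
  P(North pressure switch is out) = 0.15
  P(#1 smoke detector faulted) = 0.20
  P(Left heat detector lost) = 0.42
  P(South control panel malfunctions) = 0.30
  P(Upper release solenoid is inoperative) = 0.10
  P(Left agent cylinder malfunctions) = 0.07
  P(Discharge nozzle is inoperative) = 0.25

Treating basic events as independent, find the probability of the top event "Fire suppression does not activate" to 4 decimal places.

P(Detection loop down) [OR] = 1 − (1−0.37) × (1−0.17) = 0.477100
P(Zone A inoperative) [OR] = 1 − (1−0.15) × (1−0.20) = 0.320000
P(Manual path unavailable) [AND] = 0.42 × 0.30 × 0.10 = 0.012600
P(Zone B unavailable) [AND] = 0.012600 × 0.07 × 0.25 = 0.000221
P(Agent supply unavailable) [OR] = 1 − (1−0.320000) × (1−0.000221) = 0.320150
P(Fire suppression does not activate) [AND] = 0.477100 × 0.320150 = 0.152744
Rounded to 4 decimal places: P(Fire suppression does not activate) ≈ 0.1527.

0.1527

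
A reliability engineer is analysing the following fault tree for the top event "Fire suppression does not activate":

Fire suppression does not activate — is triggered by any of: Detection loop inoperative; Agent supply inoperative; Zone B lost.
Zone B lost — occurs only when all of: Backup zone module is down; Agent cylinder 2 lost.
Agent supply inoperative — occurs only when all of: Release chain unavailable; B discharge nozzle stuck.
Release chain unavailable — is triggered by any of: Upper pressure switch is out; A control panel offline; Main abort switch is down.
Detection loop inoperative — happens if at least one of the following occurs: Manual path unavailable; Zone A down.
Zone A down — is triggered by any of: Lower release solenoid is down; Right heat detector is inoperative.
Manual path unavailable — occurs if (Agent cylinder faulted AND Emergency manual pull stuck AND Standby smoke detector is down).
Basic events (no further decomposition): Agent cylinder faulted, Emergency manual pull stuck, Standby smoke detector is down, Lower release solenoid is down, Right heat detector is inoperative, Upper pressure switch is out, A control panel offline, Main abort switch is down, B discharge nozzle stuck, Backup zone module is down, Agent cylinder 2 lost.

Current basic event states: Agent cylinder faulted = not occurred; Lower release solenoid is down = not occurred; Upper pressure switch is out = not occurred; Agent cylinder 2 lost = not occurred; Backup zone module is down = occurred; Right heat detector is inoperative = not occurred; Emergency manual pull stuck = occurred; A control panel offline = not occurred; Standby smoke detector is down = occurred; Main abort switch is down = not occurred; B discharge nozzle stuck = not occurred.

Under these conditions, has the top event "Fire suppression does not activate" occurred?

Manual path unavailable [AND]: Agent cylinder faulted=not, Emergency manual pull stuck=occurs, Standby smoke detector is down=occurs → not all inputs occur → does not occur.
Zone A down [OR]: Lower release solenoid is down=not, Right heat detector is inoperative=not → no input occurs → does not occur.
Detection loop inoperative [OR]: Manual path unavailable=not, Zone A down=not → no input occurs → does not occur.
Release chain unavailable [OR]: Upper pressure switch is out=not, A control panel offline=not, Main abort switch is down=not → no input occurs → does not occur.
Agent supply inoperative [AND]: Release chain unavailable=not, B discharge nozzle stuck=not → not all inputs occur → does not occur.
Zone B lost [AND]: Backup zone module is down=occurs, Agent cylinder 2 lost=not → not all inputs occur → does not occur.
Fire suppression does not activate [OR]: Detection loop inoperative=not, Agent supply inoperative=not, Zone B lost=not → no input occurs → does not occur.

No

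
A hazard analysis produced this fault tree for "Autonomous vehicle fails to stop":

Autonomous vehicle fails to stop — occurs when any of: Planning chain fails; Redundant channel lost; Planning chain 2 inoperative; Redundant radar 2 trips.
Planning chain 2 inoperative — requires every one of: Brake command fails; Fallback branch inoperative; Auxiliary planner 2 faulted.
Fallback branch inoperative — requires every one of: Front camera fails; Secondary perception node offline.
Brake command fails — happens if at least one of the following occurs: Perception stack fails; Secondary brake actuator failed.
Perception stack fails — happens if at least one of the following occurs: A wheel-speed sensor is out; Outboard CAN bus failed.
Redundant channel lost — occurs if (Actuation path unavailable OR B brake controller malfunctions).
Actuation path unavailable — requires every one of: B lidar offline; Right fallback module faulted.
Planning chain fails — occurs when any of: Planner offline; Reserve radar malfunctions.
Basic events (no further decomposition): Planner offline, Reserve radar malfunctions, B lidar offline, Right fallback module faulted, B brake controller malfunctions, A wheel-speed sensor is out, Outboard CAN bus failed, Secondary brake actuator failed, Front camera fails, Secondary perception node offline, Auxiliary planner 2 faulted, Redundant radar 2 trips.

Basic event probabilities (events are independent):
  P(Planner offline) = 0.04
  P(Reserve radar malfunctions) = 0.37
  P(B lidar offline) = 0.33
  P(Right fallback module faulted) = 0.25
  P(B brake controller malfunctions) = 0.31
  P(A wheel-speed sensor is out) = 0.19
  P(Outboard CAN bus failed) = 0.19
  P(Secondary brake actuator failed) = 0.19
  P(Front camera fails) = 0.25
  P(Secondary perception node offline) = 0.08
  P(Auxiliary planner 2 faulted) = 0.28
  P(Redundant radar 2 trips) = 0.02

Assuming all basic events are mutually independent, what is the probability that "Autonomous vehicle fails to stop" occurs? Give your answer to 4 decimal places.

P(Planning chain fails) [OR] = 1 − (1−0.04) × (1−0.37) = 0.395200
P(Actuation path unavailable) [AND] = 0.33 × 0.25 = 0.082500
P(Redundant channel lost) [OR] = 1 − (1−0.082500) × (1−0.31) = 0.366925
P(Perception stack fails) [OR] = 1 − (1−0.19) × (1−0.19) = 0.343900
P(Brake command fails) [OR] = 1 − (1−0.343900) × (1−0.19) = 0.468559
P(Fallback branch inoperative) [AND] = 0.25 × 0.08 = 0.020000
P(Planning chain 2 inoperative) [AND] = 0.468559 × 0.020000 × 0.28 = 0.002624
P(Autonomous vehicle fails to stop) [OR] = 1 − (1−0.395200) × (1−0.366925) × (1−0.002624) × (1−0.02) = 0.625759
Rounded to 4 decimal places: P(Autonomous vehicle fails to stop) ≈ 0.6258.

0.6258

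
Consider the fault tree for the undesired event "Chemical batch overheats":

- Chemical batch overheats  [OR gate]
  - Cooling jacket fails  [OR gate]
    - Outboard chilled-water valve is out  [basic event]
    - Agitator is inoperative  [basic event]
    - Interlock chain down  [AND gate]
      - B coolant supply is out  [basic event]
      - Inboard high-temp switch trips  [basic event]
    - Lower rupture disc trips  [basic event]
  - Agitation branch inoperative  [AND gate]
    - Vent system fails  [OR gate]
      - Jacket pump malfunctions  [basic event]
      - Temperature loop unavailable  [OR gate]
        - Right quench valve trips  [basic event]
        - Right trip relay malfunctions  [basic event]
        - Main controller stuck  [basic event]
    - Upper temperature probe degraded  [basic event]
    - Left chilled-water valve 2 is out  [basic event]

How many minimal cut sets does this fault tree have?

Interlock chain down [AND]: one cut set from each child combined → 1 × 1 = 1 cut set(s).
Cooling jacket fails [OR]: union of children's cut sets → 4 cut set(s).
Temperature loop unavailable [OR]: union of children's cut sets → 3 cut set(s).
Vent system fails [OR]: union of children's cut sets → 4 cut set(s).
Agitation branch inoperative [AND]: one cut set from each child combined → 4 × 1 × 1 = 4 cut set(s).
Chemical batch overheats [OR]: union of children's cut sets → 8 cut set(s).
Minimal cut sets: {Outboard chilled-water valve is out}; {Agitator is inoperative}; {B coolant supply is out, Inboard high-temp switch trips}; {Lower rupture disc trips}; {Jacket pump malfunctions, Left chilled-water valve 2 is out, Upper temperature probe degraded}; {Left chilled-water valve 2 is out, Right quench valve trips, Upper temperature probe degraded}; {Left chilled-water valve 2 is out, Right trip relay malfunctions, Upper temperature probe degraded}; {Left chilled-water valve 2 is out, Main controller stuck, Upper temperature probe degraded}.

8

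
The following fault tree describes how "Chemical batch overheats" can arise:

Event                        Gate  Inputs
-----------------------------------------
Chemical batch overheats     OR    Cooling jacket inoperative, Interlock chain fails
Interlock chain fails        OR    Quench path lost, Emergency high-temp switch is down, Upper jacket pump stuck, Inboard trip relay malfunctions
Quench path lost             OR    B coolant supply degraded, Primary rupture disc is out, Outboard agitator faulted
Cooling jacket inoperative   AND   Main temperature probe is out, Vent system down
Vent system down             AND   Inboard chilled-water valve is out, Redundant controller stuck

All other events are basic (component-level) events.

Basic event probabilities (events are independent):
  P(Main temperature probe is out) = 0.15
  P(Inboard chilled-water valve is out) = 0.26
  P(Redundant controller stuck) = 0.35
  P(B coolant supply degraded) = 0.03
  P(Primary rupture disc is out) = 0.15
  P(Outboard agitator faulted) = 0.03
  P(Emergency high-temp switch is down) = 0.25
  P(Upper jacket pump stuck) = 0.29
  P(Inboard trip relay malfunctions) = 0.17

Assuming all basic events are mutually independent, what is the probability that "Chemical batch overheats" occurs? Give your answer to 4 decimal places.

0.6513

P(Vent system down) [AND] = 0.26 × 0.35 = 0.091000
P(Cooling jacket inoperative) [AND] = 0.15 × 0.091000 = 0.013650
P(Quench path lost) [OR] = 1 − (1−0.03) × (1−0.15) × (1−0.03) = 0.200235
P(Interlock chain fails) [OR] = 1 − (1−0.200235) × (1−0.25) × (1−0.29) × (1−0.17) = 0.646524
P(Chemical batch overheats) [OR] = 1 − (1−0.013650) × (1−0.646524) = 0.651349
Rounded to 4 decimal places: P(Chemical batch overheats) ≈ 0.6513.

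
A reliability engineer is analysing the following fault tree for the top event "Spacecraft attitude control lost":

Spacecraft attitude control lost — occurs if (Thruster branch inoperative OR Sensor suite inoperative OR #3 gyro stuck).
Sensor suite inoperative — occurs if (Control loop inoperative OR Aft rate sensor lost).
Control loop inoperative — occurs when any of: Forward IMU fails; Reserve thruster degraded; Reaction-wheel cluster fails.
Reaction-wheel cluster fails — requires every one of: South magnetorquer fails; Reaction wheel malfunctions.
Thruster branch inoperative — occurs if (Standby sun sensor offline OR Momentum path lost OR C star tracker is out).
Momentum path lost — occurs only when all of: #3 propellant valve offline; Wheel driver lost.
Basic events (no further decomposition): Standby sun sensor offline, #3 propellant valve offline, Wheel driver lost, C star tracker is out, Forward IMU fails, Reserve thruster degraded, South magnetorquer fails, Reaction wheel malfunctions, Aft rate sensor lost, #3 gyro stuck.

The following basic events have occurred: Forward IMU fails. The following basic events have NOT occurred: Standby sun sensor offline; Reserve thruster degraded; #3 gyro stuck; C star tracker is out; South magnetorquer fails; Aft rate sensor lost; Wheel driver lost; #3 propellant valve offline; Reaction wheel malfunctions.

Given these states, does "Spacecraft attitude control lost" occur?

Momentum path lost [AND]: #3 propellant valve offline=not, Wheel driver lost=not → not all inputs occur → does not occur.
Thruster branch inoperative [OR]: Standby sun sensor offline=not, Momentum path lost=not, C star tracker is out=not → no input occurs → does not occur.
Reaction-wheel cluster fails [AND]: South magnetorquer fails=not, Reaction wheel malfunctions=not → not all inputs occur → does not occur.
Control loop inoperative [OR]: Forward IMU fails=occurs, Reserve thruster degraded=not, Reaction-wheel cluster fails=not → at least one input occurs → occurs.
Sensor suite inoperative [OR]: Control loop inoperative=occurs, Aft rate sensor lost=not → at least one input occurs → occurs.
Spacecraft attitude control lost [OR]: Thruster branch inoperative=not, Sensor suite inoperative=occurs, #3 gyro stuck=not → at least one input occurs → occurs.

Yes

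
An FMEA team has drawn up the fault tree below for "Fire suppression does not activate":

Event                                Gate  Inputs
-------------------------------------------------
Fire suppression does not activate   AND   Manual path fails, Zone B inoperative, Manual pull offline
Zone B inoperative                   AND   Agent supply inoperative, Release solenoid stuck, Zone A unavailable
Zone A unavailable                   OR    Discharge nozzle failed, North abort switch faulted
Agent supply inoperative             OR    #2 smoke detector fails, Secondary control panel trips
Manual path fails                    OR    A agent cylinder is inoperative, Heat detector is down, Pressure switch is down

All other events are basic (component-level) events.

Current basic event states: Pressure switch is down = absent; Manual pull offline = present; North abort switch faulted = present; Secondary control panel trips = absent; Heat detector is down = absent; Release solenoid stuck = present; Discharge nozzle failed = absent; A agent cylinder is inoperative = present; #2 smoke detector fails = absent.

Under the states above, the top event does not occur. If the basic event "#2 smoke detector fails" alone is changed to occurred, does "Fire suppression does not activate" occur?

Yes

Counterfactual: set "#2 smoke detector fails" to occurred.
Manual path fails [OR]: A agent cylinder is inoperative=occurs, Heat detector is down=not, Pressure switch is down=not → at least one input occurs → occurs.
Agent supply inoperative [OR]: #2 smoke detector fails=occurs, Secondary control panel trips=not → at least one input occurs → occurs.
Zone A unavailable [OR]: Discharge nozzle failed=not, North abort switch faulted=occurs → at least one input occurs → occurs.
Zone B inoperative [AND]: Agent supply inoperative=occurs, Release solenoid stuck=occurs, Zone A unavailable=occurs → all inputs occur → occurs.
Fire suppression does not activate [AND]: Manual path fails=occurs, Zone B inoperative=occurs, Manual pull offline=occurs → all inputs occur → occurs.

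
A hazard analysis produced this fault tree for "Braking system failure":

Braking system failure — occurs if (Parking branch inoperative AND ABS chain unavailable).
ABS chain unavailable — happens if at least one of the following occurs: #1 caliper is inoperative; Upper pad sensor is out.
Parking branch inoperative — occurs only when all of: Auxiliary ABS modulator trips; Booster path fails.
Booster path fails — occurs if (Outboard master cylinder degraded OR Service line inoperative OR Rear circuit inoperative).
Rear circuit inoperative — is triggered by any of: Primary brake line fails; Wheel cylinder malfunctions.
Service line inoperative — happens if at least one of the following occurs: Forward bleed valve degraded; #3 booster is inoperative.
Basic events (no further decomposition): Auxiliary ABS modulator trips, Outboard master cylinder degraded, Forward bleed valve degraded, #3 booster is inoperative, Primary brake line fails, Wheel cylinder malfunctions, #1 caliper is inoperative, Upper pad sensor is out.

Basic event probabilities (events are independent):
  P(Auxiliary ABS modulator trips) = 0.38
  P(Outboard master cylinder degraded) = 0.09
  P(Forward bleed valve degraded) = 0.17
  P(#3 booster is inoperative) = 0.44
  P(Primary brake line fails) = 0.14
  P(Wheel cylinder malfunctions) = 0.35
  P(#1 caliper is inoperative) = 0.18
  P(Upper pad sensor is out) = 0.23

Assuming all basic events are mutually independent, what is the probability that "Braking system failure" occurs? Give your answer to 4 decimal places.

0.1070

P(Service line inoperative) [OR] = 1 − (1−0.17) × (1−0.44) = 0.535200
P(Rear circuit inoperative) [OR] = 1 − (1−0.14) × (1−0.35) = 0.441000
P(Booster path fails) [OR] = 1 − (1−0.09) × (1−0.535200) × (1−0.441000) = 0.763561
P(Parking branch inoperative) [AND] = 0.38 × 0.763561 = 0.290153
P(ABS chain unavailable) [OR] = 1 − (1−0.18) × (1−0.23) = 0.368600
P(Braking system failure) [AND] = 0.290153 × 0.368600 = 0.106950
Rounded to 4 decimal places: P(Braking system failure) ≈ 0.1070.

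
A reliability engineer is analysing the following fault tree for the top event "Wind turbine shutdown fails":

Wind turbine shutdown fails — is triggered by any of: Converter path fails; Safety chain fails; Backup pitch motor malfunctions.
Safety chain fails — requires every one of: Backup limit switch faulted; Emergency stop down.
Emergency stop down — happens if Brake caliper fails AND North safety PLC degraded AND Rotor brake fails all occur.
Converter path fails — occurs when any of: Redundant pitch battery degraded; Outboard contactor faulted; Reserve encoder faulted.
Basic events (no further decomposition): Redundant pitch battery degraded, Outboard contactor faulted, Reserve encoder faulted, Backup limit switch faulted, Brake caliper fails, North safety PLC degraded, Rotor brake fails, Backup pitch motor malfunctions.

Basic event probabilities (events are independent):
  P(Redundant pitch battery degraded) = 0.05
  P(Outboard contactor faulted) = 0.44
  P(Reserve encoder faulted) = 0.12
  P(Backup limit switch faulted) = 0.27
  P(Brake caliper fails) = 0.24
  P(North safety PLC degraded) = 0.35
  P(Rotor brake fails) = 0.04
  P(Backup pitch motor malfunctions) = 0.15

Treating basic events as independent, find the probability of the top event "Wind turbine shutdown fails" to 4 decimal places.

0.6024

P(Converter path fails) [OR] = 1 − (1−0.05) × (1−0.44) × (1−0.12) = 0.531840
P(Emergency stop down) [AND] = 0.24 × 0.35 × 0.04 = 0.003360
P(Safety chain fails) [AND] = 0.27 × 0.003360 = 0.000907
P(Wind turbine shutdown fails) [OR] = 1 − (1−0.531840) × (1−0.000907) × (1−0.15) = 0.602425
Rounded to 4 decimal places: P(Wind turbine shutdown fails) ≈ 0.6024.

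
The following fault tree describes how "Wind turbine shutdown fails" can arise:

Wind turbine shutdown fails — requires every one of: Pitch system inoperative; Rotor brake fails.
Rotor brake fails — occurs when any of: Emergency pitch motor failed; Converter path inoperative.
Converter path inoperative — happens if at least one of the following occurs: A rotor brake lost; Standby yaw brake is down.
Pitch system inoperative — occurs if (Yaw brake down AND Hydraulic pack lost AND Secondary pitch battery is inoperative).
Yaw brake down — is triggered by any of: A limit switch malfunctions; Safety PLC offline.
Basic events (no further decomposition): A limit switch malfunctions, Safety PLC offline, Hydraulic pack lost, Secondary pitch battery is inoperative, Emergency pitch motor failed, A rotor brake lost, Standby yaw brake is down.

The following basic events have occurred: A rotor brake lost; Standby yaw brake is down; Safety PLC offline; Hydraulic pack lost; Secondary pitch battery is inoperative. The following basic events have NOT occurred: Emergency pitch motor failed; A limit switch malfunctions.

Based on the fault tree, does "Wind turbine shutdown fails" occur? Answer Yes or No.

Yes

Yaw brake down [OR]: A limit switch malfunctions=not, Safety PLC offline=occurs → at least one input occurs → occurs.
Pitch system inoperative [AND]: Yaw brake down=occurs, Hydraulic pack lost=occurs, Secondary pitch battery is inoperative=occurs → all inputs occur → occurs.
Converter path inoperative [OR]: A rotor brake lost=occurs, Standby yaw brake is down=occurs → at least one input occurs → occurs.
Rotor brake fails [OR]: Emergency pitch motor failed=not, Converter path inoperative=occurs → at least one input occurs → occurs.
Wind turbine shutdown fails [AND]: Pitch system inoperative=occurs, Rotor brake fails=occurs → all inputs occur → occurs.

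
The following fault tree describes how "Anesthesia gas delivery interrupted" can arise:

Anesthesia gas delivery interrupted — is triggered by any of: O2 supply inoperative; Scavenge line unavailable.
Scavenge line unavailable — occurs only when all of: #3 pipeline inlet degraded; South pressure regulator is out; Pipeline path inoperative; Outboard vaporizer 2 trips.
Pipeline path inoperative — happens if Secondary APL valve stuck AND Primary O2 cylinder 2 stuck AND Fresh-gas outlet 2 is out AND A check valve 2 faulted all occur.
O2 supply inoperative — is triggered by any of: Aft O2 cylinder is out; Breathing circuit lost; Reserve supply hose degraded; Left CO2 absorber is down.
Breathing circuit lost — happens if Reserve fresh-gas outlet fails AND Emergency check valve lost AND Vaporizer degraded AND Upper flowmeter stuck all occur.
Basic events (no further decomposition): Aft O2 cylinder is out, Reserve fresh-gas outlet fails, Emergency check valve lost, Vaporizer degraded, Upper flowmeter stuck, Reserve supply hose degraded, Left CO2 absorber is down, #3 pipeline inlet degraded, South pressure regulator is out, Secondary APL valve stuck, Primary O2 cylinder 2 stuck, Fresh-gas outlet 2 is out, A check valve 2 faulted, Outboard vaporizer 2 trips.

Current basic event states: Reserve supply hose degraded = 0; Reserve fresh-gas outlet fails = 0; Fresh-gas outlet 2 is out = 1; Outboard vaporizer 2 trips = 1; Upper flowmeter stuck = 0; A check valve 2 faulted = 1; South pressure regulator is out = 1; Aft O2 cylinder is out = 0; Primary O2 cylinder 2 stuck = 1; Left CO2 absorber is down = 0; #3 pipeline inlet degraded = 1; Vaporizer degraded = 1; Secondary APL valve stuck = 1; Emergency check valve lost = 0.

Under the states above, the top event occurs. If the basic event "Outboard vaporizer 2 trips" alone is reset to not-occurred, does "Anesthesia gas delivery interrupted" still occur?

Counterfactual: set "Outboard vaporizer 2 trips" to not occurred.
Breathing circuit lost [AND]: Reserve fresh-gas outlet fails=not, Emergency check valve lost=not, Vaporizer degraded=occurs, Upper flowmeter stuck=not → not all inputs occur → does not occur.
O2 supply inoperative [OR]: Aft O2 cylinder is out=not, Breathing circuit lost=not, Reserve supply hose degraded=not, Left CO2 absorber is down=not → no input occurs → does not occur.
Pipeline path inoperative [AND]: Secondary APL valve stuck=occurs, Primary O2 cylinder 2 stuck=occurs, Fresh-gas outlet 2 is out=occurs, A check valve 2 faulted=occurs → all inputs occur → occurs.
Scavenge line unavailable [AND]: #3 pipeline inlet degraded=occurs, South pressure regulator is out=occurs, Pipeline path inoperative=occurs, Outboard vaporizer 2 trips=not → not all inputs occur → does not occur.
Anesthesia gas delivery interrupted [OR]: O2 supply inoperative=not, Scavenge line unavailable=not → no input occurs → does not occur.

No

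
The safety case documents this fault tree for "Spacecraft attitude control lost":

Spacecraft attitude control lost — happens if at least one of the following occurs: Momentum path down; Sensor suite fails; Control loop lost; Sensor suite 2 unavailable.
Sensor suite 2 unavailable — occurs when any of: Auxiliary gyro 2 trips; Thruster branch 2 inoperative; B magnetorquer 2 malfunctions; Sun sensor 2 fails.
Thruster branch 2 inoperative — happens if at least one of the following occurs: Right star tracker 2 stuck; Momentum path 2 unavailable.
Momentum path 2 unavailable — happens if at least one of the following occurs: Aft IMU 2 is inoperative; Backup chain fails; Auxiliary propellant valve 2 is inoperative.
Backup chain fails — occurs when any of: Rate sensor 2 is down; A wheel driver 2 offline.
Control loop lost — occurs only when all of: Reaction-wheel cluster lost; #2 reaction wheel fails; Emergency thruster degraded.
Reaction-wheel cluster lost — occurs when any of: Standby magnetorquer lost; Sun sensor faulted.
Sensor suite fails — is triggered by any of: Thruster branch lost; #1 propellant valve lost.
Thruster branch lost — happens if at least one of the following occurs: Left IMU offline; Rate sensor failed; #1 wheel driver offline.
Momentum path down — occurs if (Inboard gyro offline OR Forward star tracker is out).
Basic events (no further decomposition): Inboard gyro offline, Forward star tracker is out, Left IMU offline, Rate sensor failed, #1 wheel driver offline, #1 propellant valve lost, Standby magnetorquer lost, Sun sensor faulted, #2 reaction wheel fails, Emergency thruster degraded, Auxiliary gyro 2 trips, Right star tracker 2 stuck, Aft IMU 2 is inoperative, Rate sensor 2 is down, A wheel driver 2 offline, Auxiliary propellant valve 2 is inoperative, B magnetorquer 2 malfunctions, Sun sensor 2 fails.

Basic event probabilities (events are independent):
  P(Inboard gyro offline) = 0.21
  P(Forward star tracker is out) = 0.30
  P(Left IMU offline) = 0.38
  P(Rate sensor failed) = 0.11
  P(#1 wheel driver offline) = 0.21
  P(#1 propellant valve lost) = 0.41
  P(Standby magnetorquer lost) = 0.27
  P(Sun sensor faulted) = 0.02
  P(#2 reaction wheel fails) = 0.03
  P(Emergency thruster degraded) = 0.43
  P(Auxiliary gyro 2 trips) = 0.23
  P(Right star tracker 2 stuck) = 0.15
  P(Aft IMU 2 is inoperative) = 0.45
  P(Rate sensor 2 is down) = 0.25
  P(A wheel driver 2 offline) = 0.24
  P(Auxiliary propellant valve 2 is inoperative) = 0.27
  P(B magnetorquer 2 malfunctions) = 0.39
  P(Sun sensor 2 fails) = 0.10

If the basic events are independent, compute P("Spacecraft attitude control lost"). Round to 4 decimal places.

P(Momentum path down) [OR] = 1 − (1−0.21) × (1−0.30) = 0.447000
P(Thruster branch lost) [OR] = 1 − (1−0.38) × (1−0.11) × (1−0.21) = 0.564078
P(Sensor suite fails) [OR] = 1 − (1−0.564078) × (1−0.41) = 0.742806
P(Reaction-wheel cluster lost) [OR] = 1 − (1−0.27) × (1−0.02) = 0.284600
P(Control loop lost) [AND] = 0.284600 × 0.03 × 0.43 = 0.003671
P(Backup chain fails) [OR] = 1 − (1−0.25) × (1−0.24) = 0.430000
P(Momentum path 2 unavailable) [OR] = 1 − (1−0.45) × (1−0.430000) × (1−0.27) = 0.771145
P(Thruster branch 2 inoperative) [OR] = 1 − (1−0.15) × (1−0.771145) = 0.805473
P(Sensor suite 2 unavailable) [OR] = 1 − (1−0.23) × (1−0.805473) × (1−0.39) × (1−0.10) = 0.917768
P(Spacecraft attitude control lost) [OR] = 1 − (1−0.447000) × (1−0.742806) × (1−0.003671) × (1−0.917768) = 0.988347
Rounded to 4 decimal places: P(Spacecraft attitude control lost) ≈ 0.9883.

0.9883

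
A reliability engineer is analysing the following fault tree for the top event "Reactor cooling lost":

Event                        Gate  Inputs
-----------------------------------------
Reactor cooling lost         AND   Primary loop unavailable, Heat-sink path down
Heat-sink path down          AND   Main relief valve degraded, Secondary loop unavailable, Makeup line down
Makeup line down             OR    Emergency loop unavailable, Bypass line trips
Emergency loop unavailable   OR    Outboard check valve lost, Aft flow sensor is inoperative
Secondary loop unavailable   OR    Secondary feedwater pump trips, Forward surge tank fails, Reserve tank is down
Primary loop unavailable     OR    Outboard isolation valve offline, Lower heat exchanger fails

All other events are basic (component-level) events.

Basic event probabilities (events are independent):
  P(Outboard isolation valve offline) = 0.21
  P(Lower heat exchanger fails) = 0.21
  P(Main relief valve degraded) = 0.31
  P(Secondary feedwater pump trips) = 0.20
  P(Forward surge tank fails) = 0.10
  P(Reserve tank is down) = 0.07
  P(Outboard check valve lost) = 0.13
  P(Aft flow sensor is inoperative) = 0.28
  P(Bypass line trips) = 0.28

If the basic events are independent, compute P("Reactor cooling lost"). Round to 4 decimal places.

P(Primary loop unavailable) [OR] = 1 − (1−0.21) × (1−0.21) = 0.375900
P(Secondary loop unavailable) [OR] = 1 − (1−0.20) × (1−0.10) × (1−0.07) = 0.330400
P(Emergency loop unavailable) [OR] = 1 − (1−0.13) × (1−0.28) = 0.373600
P(Makeup line down) [OR] = 1 − (1−0.373600) × (1−0.28) = 0.548992
P(Heat-sink path down) [AND] = 0.31 × 0.330400 × 0.548992 = 0.056230
P(Reactor cooling lost) [AND] = 0.375900 × 0.056230 = 0.021137
Rounded to 4 decimal places: P(Reactor cooling lost) ≈ 0.0211.

0.0211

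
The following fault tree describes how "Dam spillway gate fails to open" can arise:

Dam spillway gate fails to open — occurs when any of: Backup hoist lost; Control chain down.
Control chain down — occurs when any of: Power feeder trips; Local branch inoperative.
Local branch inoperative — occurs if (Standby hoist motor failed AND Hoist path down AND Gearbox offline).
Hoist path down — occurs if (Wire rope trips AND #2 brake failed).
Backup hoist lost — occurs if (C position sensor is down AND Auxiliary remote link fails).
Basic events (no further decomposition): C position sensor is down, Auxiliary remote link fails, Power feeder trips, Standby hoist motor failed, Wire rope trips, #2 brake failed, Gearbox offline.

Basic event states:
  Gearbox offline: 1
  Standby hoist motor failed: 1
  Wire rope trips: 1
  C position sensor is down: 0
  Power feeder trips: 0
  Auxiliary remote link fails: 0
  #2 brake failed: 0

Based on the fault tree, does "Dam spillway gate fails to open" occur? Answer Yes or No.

Backup hoist lost [AND]: C position sensor is down=not, Auxiliary remote link fails=not → not all inputs occur → does not occur.
Hoist path down [AND]: Wire rope trips=occurs, #2 brake failed=not → not all inputs occur → does not occur.
Local branch inoperative [AND]: Standby hoist motor failed=occurs, Hoist path down=not, Gearbox offline=occurs → not all inputs occur → does not occur.
Control chain down [OR]: Power feeder trips=not, Local branch inoperative=not → no input occurs → does not occur.
Dam spillway gate fails to open [OR]: Backup hoist lost=not, Control chain down=not → no input occurs → does not occur.

No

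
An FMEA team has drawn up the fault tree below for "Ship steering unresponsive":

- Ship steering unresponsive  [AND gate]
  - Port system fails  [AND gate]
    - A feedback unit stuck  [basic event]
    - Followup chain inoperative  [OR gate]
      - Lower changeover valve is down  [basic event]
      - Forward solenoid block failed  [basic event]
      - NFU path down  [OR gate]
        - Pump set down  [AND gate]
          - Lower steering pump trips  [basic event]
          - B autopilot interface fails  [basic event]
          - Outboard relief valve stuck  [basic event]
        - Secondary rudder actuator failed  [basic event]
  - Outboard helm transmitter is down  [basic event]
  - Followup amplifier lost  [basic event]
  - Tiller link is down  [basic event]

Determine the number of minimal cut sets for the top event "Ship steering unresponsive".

Pump set down [AND]: one cut set from each child combined → 1 × 1 × 1 = 1 cut set(s).
NFU path down [OR]: union of children's cut sets → 2 cut set(s).
Followup chain inoperative [OR]: union of children's cut sets → 4 cut set(s).
Port system fails [AND]: one cut set from each child combined → 1 × 4 = 4 cut set(s).
Ship steering unresponsive [AND]: one cut set from each child combined → 4 × 1 × 1 × 1 = 4 cut set(s).
Minimal cut sets: {A feedback unit stuck, Followup amplifier lost, Lower changeover valve is down, Outboard helm transmitter is down, Tiller link is down}; {A feedback unit stuck, Followup amplifier lost, Forward solenoid block failed, Outboard helm transmitter is down, Tiller link is down}; {A feedback unit stuck, B autopilot interface fails, Followup amplifier lost, Lower steering pump trips, Outboard helm transmitter is down, Outboard relief valve stuck, Tiller link is down}; {A feedback unit stuck, Followup amplifier lost, Outboard helm transmitter is down, Secondary rudder actuator failed, Tiller link is down}.

4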